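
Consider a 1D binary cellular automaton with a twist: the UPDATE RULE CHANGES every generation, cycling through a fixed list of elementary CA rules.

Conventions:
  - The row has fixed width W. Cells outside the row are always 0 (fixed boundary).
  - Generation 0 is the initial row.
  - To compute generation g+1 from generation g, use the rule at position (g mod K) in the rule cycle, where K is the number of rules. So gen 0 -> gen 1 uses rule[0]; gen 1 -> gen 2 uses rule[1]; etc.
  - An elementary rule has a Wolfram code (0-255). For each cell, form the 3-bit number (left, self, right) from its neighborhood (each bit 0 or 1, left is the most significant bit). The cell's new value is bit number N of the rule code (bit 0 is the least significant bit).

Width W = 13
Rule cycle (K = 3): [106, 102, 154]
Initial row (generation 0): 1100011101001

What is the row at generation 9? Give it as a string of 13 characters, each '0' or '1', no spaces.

Gen 0: 1100011101001
Gen 1 (rule 106): 1100110110010
Gen 2 (rule 102): 0101011010110
Gen 3 (rule 154): 1000010000101
Gen 4 (rule 106): 0000100001010
Gen 5 (rule 102): 0001100011110
Gen 6 (rule 154): 0011010111101
Gen 7 (rule 106): 0111101100110
Gen 8 (rule 102): 1000110101010
Gen 9 (rule 154): 0101100000001

Answer: 0101100000001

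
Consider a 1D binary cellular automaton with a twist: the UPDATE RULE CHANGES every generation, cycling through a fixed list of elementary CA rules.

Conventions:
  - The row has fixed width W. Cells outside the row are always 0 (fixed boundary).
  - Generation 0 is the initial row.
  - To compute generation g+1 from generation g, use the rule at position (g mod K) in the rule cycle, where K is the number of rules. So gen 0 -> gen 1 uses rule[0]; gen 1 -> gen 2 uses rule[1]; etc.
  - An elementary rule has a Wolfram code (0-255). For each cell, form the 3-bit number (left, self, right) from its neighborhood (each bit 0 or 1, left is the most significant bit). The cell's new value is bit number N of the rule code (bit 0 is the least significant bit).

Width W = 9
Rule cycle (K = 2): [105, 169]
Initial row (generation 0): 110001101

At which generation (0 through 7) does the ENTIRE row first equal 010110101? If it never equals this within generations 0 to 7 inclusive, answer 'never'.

Gen 0: 110001101
Gen 1 (rule 105): 110101110
Gen 2 (rule 169): 101011100
Gen 3 (rule 105): 010110101
Gen 4 (rule 169): 001101010
Gen 5 (rule 105): 101110100
Gen 6 (rule 169): 011101001
Gen 7 (rule 105): 010110000

Answer: 3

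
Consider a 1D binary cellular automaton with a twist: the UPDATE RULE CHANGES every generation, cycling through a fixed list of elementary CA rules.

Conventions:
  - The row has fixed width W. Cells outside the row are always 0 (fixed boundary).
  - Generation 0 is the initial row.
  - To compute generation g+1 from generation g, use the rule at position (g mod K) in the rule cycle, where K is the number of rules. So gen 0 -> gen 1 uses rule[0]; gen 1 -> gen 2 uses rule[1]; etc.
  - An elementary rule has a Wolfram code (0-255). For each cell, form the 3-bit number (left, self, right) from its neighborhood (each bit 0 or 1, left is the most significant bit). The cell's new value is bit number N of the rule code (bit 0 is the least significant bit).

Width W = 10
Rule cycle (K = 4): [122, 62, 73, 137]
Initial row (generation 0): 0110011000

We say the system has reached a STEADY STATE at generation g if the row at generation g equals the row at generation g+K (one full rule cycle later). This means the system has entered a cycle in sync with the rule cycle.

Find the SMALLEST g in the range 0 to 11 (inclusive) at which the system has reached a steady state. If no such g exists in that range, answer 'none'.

Gen 0: 0110011000
Gen 1 (rule 122): 1111111100
Gen 2 (rule 62): 1000000010
Gen 3 (rule 73): 0011111000
Gen 4 (rule 137): 1011110011
Gen 5 (rule 122): 0110011111
Gen 6 (rule 62): 1101110000
Gen 7 (rule 73): 1101010111
Gen 8 (rule 137): 1000000110
Gen 9 (rule 122): 0100001111
Gen 10 (rule 62): 1110011000
Gen 11 (rule 73): 1010011011
Gen 12 (rule 137): 0000010010
Gen 13 (rule 122): 0000101101
Gen 14 (rule 62): 0001111011
Gen 15 (rule 73): 1101001011

Answer: none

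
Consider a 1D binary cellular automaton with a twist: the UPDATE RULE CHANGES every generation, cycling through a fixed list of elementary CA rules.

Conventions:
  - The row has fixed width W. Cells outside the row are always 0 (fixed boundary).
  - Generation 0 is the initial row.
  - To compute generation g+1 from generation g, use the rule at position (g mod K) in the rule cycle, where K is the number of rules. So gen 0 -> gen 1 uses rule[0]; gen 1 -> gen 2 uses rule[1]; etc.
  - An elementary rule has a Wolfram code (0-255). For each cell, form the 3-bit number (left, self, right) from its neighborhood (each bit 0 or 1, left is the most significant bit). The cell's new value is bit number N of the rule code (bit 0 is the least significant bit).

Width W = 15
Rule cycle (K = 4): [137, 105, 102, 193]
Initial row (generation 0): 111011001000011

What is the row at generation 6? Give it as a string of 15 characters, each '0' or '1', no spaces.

Gen 0: 111011001000011
Gen 1 (rule 137): 110010000011010
Gen 2 (rule 105): 110000111011100
Gen 3 (rule 102): 010001001100100
Gen 4 (rule 193): 000100000100001
Gen 5 (rule 137): 110001110001100
Gen 6 (rule 105): 110101010101101

Answer: 110101010101101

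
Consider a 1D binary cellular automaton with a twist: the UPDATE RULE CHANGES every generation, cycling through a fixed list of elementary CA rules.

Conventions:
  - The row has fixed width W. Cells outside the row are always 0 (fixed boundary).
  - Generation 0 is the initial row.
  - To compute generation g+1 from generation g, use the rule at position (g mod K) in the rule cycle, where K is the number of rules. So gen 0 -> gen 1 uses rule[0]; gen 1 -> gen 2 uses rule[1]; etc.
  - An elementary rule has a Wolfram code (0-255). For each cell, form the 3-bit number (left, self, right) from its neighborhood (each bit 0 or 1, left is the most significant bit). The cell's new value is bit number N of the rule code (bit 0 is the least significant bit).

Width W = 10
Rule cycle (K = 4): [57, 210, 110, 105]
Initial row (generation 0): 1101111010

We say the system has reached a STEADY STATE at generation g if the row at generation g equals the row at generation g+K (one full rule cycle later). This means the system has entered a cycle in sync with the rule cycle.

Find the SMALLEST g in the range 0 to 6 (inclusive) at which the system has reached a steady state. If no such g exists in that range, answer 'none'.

Gen 0: 1101111010
Gen 1 (rule 57): 1011000101
Gen 2 (rule 210): 0001101000
Gen 3 (rule 110): 0011111000
Gen 4 (rule 105): 1010001011
Gen 5 (rule 57): 0101100110
Gen 6 (rule 210): 1000111011
Gen 7 (rule 110): 1001101111
Gen 8 (rule 105): 0001111001
Gen 9 (rule 57): 1101000100
Gen 10 (rule 210): 0100101010

Answer: none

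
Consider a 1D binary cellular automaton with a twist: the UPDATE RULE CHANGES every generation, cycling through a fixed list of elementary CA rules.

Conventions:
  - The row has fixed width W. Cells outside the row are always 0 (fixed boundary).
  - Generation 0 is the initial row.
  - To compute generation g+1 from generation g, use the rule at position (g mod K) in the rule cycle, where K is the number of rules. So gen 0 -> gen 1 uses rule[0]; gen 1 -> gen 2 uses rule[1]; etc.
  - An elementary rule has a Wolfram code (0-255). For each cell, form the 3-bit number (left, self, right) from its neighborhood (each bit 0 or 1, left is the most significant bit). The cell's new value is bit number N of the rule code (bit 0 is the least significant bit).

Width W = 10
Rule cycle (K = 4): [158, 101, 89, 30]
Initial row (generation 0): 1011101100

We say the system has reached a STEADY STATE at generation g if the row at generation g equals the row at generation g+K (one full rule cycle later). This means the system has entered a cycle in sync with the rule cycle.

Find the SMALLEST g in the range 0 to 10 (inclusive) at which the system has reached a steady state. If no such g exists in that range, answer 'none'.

Gen 0: 1011101100
Gen 1 (rule 158): 1011001010
Gen 2 (rule 101): 1101001110
Gen 3 (rule 89): 1100101011
Gen 4 (rule 30): 1011101010
Gen 5 (rule 158): 1011001011
Gen 6 (rule 101): 1101001101
Gen 7 (rule 89): 1100101100
Gen 8 (rule 30): 1011101010
Gen 9 (rule 158): 1011001011
Gen 10 (rule 101): 1101001101
Gen 11 (rule 89): 1100101100
Gen 12 (rule 30): 1011101010
Gen 13 (rule 158): 1011001011
Gen 14 (rule 101): 1101001101

Answer: 4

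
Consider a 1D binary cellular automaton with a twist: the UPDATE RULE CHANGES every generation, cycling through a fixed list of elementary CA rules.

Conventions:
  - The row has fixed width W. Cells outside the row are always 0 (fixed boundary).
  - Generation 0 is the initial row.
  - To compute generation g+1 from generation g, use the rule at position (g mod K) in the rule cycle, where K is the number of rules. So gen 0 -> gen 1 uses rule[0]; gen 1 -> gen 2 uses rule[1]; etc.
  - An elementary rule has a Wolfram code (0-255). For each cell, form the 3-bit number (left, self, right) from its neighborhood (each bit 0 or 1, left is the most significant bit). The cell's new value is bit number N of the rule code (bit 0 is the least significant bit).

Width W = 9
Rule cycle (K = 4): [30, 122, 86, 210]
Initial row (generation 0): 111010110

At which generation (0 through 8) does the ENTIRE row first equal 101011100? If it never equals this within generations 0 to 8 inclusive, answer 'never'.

Gen 0: 111010110
Gen 1 (rule 30): 100010101
Gen 2 (rule 122): 010101010
Gen 3 (rule 86): 110101011
Gen 4 (rule 210): 010000001
Gen 5 (rule 30): 111000011
Gen 6 (rule 122): 101100111
Gen 7 (rule 86): 100111001
Gen 8 (rule 210): 011011110

Answer: never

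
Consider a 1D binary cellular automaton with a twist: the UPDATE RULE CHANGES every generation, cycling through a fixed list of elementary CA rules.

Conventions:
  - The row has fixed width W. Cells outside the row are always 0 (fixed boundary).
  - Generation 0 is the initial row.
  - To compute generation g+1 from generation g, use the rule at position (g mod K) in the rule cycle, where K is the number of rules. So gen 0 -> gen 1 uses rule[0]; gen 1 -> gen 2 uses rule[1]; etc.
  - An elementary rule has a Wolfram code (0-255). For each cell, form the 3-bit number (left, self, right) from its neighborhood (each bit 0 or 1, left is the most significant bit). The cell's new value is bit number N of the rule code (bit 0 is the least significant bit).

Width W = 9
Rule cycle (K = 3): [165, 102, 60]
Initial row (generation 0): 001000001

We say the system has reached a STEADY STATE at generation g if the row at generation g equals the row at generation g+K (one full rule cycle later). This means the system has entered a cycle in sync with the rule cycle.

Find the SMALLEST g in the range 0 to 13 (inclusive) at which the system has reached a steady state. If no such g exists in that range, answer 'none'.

Gen 0: 001000001
Gen 1 (rule 165): 101011101
Gen 2 (rule 102): 111100111
Gen 3 (rule 60): 100010100
Gen 4 (rule 165): 101011101
Gen 5 (rule 102): 111100111
Gen 6 (rule 60): 100010100
Gen 7 (rule 165): 101011101
Gen 8 (rule 102): 111100111
Gen 9 (rule 60): 100010100
Gen 10 (rule 165): 101011101
Gen 11 (rule 102): 111100111
Gen 12 (rule 60): 100010100
Gen 13 (rule 165): 101011101
Gen 14 (rule 102): 111100111
Gen 15 (rule 60): 100010100
Gen 16 (rule 165): 101011101

Answer: 1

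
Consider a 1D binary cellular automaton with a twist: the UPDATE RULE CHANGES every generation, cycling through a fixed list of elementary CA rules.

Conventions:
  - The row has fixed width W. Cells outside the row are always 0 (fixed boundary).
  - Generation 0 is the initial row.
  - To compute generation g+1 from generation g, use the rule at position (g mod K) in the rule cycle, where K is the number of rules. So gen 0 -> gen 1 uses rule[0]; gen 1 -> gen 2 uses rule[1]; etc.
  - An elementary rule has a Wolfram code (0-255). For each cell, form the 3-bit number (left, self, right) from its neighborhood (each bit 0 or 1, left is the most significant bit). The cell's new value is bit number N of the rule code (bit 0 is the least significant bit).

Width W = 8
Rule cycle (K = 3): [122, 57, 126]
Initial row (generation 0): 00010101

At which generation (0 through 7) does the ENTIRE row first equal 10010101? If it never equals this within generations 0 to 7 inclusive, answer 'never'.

Gen 0: 00010101
Gen 1 (rule 122): 00101010
Gen 2 (rule 57): 10010101
Gen 3 (rule 126): 11111111
Gen 4 (rule 122): 10000001
Gen 5 (rule 57): 01111100
Gen 6 (rule 126): 11000110
Gen 7 (rule 122): 11101111

Answer: 2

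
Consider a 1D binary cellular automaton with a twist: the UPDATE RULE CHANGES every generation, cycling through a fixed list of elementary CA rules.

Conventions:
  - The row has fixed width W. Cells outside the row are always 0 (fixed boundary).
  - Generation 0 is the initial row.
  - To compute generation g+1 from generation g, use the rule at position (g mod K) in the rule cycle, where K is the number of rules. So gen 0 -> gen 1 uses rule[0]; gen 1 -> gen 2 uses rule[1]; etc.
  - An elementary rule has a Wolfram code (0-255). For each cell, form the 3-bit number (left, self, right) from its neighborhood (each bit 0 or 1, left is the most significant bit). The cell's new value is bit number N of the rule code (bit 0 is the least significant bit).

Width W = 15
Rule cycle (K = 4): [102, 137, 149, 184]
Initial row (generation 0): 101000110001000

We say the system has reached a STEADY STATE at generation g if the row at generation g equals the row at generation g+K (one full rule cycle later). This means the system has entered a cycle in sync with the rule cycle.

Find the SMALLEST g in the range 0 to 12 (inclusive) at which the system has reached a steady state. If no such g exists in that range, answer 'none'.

Answer: none

Derivation:
Gen 0: 101000110001000
Gen 1 (rule 102): 111001010011000
Gen 2 (rule 137): 110000000010011
Gen 3 (rule 149): 001111111011000
Gen 4 (rule 184): 001111110110100
Gen 5 (rule 102): 010000011011100
Gen 6 (rule 137): 000111010011001
Gen 7 (rule 149): 110010011000101
Gen 8 (rule 184): 101001010100010
Gen 9 (rule 102): 111011111100110
Gen 10 (rule 137): 110011111000100
Gen 11 (rule 149): 001001110110111
Gen 12 (rule 184): 000101101101110
Gen 13 (rule 102): 001110110110010
Gen 14 (rule 137): 101100100100000
Gen 15 (rule 149): 100010110111111
Gen 16 (rule 184): 010001101111110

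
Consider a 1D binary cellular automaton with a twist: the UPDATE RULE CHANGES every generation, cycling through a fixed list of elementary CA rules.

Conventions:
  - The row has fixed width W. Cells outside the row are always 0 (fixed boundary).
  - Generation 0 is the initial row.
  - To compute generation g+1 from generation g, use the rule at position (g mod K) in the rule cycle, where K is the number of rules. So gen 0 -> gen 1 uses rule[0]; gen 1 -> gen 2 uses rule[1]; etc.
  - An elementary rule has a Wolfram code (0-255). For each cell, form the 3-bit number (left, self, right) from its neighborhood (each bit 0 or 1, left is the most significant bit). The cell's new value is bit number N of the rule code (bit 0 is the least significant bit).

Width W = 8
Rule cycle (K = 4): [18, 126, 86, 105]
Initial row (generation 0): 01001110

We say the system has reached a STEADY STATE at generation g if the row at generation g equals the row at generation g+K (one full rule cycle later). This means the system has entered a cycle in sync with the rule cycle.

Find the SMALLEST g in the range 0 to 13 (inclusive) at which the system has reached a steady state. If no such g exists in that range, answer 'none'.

Gen 0: 01001110
Gen 1 (rule 18): 10110001
Gen 2 (rule 126): 11111011
Gen 3 (rule 86): 00001001
Gen 4 (rule 105): 11100000
Gen 5 (rule 18): 00010000
Gen 6 (rule 126): 00111000
Gen 7 (rule 86): 01001100
Gen 8 (rule 105): 00001101
Gen 9 (rule 18): 00010000
Gen 10 (rule 126): 00111000
Gen 11 (rule 86): 01001100
Gen 12 (rule 105): 00001101
Gen 13 (rule 18): 00010000
Gen 14 (rule 126): 00111000
Gen 15 (rule 86): 01001100
Gen 16 (rule 105): 00001101
Gen 17 (rule 18): 00010000

Answer: 5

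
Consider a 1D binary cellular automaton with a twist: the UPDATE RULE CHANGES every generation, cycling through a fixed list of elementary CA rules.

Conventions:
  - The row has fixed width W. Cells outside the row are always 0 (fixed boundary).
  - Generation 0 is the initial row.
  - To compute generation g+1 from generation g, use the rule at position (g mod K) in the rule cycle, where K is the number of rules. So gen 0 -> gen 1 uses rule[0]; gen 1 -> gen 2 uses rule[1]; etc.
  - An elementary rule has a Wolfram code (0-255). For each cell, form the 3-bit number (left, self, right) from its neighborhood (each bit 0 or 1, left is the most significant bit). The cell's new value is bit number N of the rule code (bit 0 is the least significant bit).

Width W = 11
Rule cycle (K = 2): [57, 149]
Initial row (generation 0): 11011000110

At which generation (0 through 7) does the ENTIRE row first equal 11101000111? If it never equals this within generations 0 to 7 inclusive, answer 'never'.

Gen 0: 11011000110
Gen 1 (rule 57): 10110110101
Gen 2 (rule 149): 10000000101
Gen 3 (rule 57): 01111110010
Gen 4 (rule 149): 00111101011
Gen 5 (rule 57): 10100010110
Gen 6 (rule 149): 10111010001
Gen 7 (rule 57): 01100101100

Answer: never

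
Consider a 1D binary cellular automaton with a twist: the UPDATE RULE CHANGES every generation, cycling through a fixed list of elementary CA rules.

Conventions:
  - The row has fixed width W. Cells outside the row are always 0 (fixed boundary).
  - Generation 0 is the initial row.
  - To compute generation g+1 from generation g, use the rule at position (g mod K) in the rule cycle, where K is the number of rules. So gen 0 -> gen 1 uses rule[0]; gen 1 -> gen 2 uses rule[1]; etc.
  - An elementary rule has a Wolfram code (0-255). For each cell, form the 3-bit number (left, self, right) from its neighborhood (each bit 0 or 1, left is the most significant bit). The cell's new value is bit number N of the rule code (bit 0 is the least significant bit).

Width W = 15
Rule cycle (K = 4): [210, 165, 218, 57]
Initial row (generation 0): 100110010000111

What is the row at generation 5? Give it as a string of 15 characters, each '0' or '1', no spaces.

Gen 0: 100110010000111
Gen 1 (rule 210): 011011101001011
Gen 2 (rule 165): 000101011001100
Gen 3 (rule 218): 001000011111110
Gen 4 (rule 57): 100111010000001
Gen 5 (rule 210): 011011001000010

Answer: 011011001000010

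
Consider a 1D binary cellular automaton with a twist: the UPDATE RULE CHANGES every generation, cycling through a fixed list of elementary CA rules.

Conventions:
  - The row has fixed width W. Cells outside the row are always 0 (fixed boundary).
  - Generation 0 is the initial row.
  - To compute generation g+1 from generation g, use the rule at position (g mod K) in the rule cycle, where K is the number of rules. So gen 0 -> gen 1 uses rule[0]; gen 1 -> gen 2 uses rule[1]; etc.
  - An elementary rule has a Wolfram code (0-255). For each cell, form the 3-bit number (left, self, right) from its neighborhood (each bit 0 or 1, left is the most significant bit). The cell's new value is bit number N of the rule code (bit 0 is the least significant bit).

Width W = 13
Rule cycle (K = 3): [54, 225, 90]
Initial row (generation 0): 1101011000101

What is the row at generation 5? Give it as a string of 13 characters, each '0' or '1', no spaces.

Gen 0: 1101011000101
Gen 1 (rule 54): 0011100101111
Gen 2 (rule 225): 1001100010111
Gen 3 (rule 90): 0111110100101
Gen 4 (rule 54): 1000001111111
Gen 5 (rule 225): 0011100111111

Answer: 0011100111111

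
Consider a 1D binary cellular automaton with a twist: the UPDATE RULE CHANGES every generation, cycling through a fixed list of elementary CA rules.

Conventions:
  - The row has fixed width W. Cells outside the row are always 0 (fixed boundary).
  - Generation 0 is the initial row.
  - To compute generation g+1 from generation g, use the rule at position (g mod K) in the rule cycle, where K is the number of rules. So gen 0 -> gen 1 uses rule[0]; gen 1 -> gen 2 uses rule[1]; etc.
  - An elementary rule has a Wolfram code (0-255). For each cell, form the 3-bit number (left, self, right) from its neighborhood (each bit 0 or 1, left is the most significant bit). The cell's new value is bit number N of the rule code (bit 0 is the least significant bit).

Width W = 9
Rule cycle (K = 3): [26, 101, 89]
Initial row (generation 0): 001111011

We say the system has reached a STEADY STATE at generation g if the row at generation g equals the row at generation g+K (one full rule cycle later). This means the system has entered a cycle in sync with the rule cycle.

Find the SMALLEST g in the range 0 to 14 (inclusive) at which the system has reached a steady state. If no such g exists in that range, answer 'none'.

Answer: 8

Derivation:
Gen 0: 001111011
Gen 1 (rule 26): 011000010
Gen 2 (rule 101): 001011010
Gen 3 (rule 89): 100011001
Gen 4 (rule 26): 010110110
Gen 5 (rule 101): 011011010
Gen 6 (rule 89): 011011001
Gen 7 (rule 26): 110010110
Gen 8 (rule 101): 010011010
Gen 9 (rule 89): 001011001
Gen 10 (rule 26): 010010110
Gen 11 (rule 101): 010011010
Gen 12 (rule 89): 001011001
Gen 13 (rule 26): 010010110
Gen 14 (rule 101): 010011010
Gen 15 (rule 89): 001011001
Gen 16 (rule 26): 010010110
Gen 17 (rule 101): 010011010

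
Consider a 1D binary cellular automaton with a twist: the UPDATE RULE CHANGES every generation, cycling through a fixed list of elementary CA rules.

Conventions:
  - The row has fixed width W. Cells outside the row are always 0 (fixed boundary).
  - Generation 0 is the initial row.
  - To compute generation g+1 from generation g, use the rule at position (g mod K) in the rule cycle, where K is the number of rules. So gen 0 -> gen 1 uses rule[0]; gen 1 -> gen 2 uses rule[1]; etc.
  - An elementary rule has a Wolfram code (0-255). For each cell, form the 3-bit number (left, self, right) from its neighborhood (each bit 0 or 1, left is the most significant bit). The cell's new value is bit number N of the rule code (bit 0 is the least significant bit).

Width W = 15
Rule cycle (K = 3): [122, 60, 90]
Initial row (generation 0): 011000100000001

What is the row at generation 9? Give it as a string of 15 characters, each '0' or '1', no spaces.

Answer: 101001000011011

Derivation:
Gen 0: 011000100000001
Gen 1 (rule 122): 111101010000010
Gen 2 (rule 60): 100011111000011
Gen 3 (rule 90): 010110001100111
Gen 4 (rule 122): 101111011111101
Gen 5 (rule 60): 111000110000011
Gen 6 (rule 90): 101101111000111
Gen 7 (rule 122): 011111001101101
Gen 8 (rule 60): 010000101011011
Gen 9 (rule 90): 101001000011011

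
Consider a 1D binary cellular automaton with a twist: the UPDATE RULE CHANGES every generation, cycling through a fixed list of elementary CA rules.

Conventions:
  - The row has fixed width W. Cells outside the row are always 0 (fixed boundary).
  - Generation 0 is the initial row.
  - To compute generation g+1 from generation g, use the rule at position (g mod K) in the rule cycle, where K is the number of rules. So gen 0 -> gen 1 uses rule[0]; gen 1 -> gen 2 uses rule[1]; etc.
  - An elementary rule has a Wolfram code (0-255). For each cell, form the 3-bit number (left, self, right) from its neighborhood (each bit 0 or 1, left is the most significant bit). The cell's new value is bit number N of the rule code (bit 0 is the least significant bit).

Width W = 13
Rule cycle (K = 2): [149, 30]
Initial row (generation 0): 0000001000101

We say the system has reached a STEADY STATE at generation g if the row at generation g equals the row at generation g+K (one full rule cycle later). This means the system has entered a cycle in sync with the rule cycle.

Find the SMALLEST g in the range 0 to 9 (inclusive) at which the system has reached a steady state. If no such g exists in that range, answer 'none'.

Gen 0: 0000001000101
Gen 1 (rule 149): 1111101110101
Gen 2 (rule 30): 1000001000101
Gen 3 (rule 149): 1111101110101
Gen 4 (rule 30): 1000001000101
Gen 5 (rule 149): 1111101110101
Gen 6 (rule 30): 1000001000101
Gen 7 (rule 149): 1111101110101
Gen 8 (rule 30): 1000001000101
Gen 9 (rule 149): 1111101110101
Gen 10 (rule 30): 1000001000101
Gen 11 (rule 149): 1111101110101

Answer: 1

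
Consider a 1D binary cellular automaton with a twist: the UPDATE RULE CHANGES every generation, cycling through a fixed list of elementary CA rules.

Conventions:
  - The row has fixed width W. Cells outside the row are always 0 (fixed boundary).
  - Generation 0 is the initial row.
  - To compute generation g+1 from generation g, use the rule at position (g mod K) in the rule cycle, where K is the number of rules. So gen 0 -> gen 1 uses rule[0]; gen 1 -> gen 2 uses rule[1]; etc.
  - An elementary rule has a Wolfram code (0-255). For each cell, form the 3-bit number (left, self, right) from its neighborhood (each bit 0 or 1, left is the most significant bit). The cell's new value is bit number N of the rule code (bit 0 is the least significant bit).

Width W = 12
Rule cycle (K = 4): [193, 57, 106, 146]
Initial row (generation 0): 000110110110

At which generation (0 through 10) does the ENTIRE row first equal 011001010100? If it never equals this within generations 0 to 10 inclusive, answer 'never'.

Gen 0: 000110110110
Gen 1 (rule 193): 110010010010
Gen 2 (rule 57): 101001001001
Gen 3 (rule 106): 010010010010
Gen 4 (rule 146): 101101101101
Gen 5 (rule 193): 000100100100
Gen 6 (rule 57): 110010010011
Gen 7 (rule 106): 110100100111
Gen 8 (rule 146): 000011011010
Gen 9 (rule 193): 111001001000
Gen 10 (rule 57): 100100100111

Answer: never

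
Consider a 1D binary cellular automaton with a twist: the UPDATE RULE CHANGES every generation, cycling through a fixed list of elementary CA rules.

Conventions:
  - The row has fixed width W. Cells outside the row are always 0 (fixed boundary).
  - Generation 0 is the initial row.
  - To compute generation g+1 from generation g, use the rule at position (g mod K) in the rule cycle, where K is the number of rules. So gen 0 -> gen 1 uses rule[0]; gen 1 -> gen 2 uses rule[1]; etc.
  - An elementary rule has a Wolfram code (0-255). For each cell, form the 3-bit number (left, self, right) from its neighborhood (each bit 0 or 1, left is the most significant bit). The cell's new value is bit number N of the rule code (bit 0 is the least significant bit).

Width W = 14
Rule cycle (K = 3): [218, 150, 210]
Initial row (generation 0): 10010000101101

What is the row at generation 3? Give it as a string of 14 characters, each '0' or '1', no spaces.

Answer: 01010111111101

Derivation:
Gen 0: 10010000101101
Gen 1 (rule 218): 01101001001100
Gen 2 (rule 150): 10001111110010
Gen 3 (rule 210): 01010111111101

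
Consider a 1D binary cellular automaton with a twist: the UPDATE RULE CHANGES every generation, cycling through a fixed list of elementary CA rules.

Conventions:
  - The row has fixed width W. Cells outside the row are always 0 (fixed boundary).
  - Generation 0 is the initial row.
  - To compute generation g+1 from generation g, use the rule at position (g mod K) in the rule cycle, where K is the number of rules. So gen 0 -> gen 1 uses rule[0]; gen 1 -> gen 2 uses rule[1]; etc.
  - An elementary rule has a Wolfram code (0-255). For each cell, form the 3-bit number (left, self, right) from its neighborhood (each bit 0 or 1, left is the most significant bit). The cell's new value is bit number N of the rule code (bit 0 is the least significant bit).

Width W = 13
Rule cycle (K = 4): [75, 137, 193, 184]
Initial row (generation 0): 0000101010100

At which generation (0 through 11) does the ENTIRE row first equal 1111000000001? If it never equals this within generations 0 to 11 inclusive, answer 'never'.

Gen 0: 0000101010100
Gen 1 (rule 75): 1111000000001
Gen 2 (rule 137): 1110011111100
Gen 3 (rule 193): 0110001111101
Gen 4 (rule 184): 0101001111010
Gen 5 (rule 75): 1000011001000
Gen 6 (rule 137): 0011010000011
Gen 7 (rule 193): 1001000111001
Gen 8 (rule 184): 0100100110100
Gen 9 (rule 75): 1001001110001
Gen 10 (rule 137): 0000001100100
Gen 11 (rule 193): 1111100100001

Answer: 1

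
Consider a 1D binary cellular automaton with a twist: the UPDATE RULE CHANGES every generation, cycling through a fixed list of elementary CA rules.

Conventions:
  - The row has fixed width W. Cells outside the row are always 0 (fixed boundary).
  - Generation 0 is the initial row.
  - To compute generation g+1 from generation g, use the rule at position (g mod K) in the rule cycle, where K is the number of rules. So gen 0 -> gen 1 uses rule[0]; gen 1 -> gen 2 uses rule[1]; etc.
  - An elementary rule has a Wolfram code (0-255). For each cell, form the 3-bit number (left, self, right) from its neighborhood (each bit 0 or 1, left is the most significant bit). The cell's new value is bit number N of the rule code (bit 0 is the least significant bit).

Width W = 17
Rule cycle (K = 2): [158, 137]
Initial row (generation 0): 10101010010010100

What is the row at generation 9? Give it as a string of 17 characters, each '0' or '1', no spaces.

Gen 0: 10101010010010100
Gen 1 (rule 158): 10101011111110110
Gen 2 (rule 137): 00000011111100100
Gen 3 (rule 158): 00000111111011110
Gen 4 (rule 137): 11110111110011100
Gen 5 (rule 158): 11100111101111010
Gen 6 (rule 137): 11000111001110000
Gen 7 (rule 158): 10101110111101000
Gen 8 (rule 137): 00001100111000011
Gen 9 (rule 158): 00011011110100110

Answer: 00011011110100110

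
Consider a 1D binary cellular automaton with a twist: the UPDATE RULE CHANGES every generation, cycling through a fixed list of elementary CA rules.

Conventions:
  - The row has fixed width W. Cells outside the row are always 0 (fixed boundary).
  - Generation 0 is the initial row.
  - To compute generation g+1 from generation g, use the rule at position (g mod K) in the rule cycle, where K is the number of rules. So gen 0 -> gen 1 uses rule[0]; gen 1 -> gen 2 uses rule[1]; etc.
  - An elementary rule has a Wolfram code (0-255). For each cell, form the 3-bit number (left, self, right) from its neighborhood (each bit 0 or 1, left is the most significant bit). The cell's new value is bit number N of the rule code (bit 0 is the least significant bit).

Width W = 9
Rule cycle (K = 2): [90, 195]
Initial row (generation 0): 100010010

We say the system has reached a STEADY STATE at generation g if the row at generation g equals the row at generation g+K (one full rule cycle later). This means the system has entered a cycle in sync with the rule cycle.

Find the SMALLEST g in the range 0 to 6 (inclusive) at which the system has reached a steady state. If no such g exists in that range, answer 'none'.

Answer: none

Derivation:
Gen 0: 100010010
Gen 1 (rule 90): 010101101
Gen 2 (rule 195): 100000100
Gen 3 (rule 90): 010001010
Gen 4 (rule 195): 100110000
Gen 5 (rule 90): 011111000
Gen 6 (rule 195): 101111011
Gen 7 (rule 90): 001001011
Gen 8 (rule 195): 110010001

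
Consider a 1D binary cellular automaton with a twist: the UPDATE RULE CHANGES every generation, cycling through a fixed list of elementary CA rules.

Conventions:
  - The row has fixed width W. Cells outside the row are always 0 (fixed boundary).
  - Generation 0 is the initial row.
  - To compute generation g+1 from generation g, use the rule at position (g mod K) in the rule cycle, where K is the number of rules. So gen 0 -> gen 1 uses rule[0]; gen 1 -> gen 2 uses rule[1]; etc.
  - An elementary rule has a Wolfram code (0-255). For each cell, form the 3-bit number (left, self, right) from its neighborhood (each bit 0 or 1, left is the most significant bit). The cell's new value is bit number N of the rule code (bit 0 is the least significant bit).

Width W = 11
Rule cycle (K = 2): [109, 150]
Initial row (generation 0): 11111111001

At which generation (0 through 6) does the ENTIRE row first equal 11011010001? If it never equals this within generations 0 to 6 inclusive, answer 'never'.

Gen 0: 11111111001
Gen 1 (rule 109): 10000001001
Gen 2 (rule 150): 11000011111
Gen 3 (rule 109): 11011010001
Gen 4 (rule 150): 00000011011
Gen 5 (rule 109): 11111011111
Gen 6 (rule 150): 01110001110

Answer: 3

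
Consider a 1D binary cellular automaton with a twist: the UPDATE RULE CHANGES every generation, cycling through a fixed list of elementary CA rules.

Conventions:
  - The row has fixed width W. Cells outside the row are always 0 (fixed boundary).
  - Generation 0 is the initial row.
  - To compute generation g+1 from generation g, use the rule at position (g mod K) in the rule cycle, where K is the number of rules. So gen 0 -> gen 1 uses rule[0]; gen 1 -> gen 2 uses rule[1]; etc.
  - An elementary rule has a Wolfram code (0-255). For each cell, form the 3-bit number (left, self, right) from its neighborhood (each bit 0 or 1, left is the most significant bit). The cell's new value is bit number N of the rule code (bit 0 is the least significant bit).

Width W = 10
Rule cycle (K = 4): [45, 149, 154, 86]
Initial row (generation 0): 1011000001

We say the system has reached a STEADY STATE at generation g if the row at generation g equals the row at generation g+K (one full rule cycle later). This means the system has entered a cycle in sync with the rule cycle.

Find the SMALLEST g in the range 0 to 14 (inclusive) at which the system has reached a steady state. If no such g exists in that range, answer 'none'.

Answer: none

Derivation:
Gen 0: 1011000001
Gen 1 (rule 45): 1110011101
Gen 2 (rule 149): 0101001001
Gen 3 (rule 154): 1000110110
Gen 4 (rule 86): 1101010011
Gen 5 (rule 45): 1011110010
Gen 6 (rule 149): 1001101011
Gen 7 (rule 154): 0111000010
Gen 8 (rule 86): 1001100111
Gen 9 (rule 45): 1001000100
Gen 10 (rule 149): 1101110111
Gen 11 (rule 154): 1001100110
Gen 12 (rule 86): 1110111011
Gen 13 (rule 45): 1001100110
Gen 14 (rule 149): 1100010001
Gen 15 (rule 154): 1010101010
Gen 16 (rule 86): 1010101011
Gen 17 (rule 45): 1111111110
Gen 18 (rule 149): 0111111101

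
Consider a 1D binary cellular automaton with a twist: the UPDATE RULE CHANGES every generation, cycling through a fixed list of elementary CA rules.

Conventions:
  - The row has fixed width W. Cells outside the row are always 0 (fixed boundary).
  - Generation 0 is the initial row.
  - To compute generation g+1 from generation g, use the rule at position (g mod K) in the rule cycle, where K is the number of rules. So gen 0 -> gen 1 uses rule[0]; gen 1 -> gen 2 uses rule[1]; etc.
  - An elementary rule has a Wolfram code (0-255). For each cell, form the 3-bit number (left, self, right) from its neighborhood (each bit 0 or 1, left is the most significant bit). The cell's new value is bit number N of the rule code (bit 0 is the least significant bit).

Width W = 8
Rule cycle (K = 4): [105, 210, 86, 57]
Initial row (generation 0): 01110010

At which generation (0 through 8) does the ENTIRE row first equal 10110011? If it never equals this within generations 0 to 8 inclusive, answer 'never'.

Answer: 4

Derivation:
Gen 0: 01110010
Gen 1 (rule 105): 01010000
Gen 2 (rule 210): 10001000
Gen 3 (rule 86): 11011100
Gen 4 (rule 57): 10110011
Gen 5 (rule 105): 01110011
Gen 6 (rule 210): 10111101
Gen 7 (rule 86): 10000101
Gen 8 (rule 57): 01110010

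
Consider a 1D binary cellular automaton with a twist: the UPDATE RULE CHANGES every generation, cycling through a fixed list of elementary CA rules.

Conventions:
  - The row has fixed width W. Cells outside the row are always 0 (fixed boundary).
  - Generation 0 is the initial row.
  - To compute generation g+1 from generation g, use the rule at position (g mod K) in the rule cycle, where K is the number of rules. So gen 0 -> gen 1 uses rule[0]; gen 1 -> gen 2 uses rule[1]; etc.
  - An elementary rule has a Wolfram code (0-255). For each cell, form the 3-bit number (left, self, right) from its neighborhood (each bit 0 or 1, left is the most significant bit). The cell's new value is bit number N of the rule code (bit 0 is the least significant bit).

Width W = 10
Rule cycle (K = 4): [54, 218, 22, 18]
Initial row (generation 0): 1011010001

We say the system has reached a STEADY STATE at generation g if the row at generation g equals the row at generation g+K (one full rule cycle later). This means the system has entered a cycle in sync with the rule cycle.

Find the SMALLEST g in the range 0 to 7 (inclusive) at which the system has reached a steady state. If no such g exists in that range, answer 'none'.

Answer: 3

Derivation:
Gen 0: 1011010001
Gen 1 (rule 54): 1100111011
Gen 2 (rule 218): 1111111011
Gen 3 (rule 22): 0000000000
Gen 4 (rule 18): 0000000000
Gen 5 (rule 54): 0000000000
Gen 6 (rule 218): 0000000000
Gen 7 (rule 22): 0000000000
Gen 8 (rule 18): 0000000000
Gen 9 (rule 54): 0000000000
Gen 10 (rule 218): 0000000000
Gen 11 (rule 22): 0000000000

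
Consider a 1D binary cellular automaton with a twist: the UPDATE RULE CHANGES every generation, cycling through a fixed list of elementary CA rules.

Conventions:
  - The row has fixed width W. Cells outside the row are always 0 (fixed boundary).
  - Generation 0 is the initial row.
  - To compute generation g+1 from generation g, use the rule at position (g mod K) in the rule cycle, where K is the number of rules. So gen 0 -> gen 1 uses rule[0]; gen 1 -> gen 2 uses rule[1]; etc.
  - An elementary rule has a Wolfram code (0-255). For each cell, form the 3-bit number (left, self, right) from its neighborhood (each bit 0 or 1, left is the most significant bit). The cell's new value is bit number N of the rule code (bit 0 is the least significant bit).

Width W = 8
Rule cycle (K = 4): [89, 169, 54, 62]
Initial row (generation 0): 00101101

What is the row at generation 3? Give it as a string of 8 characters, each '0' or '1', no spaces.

Gen 0: 00101101
Gen 1 (rule 89): 10001100
Gen 2 (rule 169): 00101001
Gen 3 (rule 54): 01111111

Answer: 01111111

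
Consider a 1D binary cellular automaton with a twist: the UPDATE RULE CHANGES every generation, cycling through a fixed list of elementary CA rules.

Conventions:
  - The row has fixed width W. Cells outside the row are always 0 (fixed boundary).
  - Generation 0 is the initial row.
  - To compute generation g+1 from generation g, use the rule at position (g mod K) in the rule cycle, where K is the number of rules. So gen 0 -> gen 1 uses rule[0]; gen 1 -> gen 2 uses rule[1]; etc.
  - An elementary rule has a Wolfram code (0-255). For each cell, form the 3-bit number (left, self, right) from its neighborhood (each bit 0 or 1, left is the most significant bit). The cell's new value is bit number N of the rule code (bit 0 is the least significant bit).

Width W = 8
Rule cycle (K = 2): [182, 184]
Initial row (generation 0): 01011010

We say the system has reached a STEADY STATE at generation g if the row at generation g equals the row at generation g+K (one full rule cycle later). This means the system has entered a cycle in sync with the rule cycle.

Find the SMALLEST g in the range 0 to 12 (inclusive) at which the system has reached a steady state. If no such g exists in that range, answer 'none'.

Answer: none

Derivation:
Gen 0: 01011010
Gen 1 (rule 182): 11100111
Gen 2 (rule 184): 11010110
Gen 3 (rule 182): 00111001
Gen 4 (rule 184): 00110100
Gen 5 (rule 182): 01001110
Gen 6 (rule 184): 00101101
Gen 7 (rule 182): 01110011
Gen 8 (rule 184): 01101010
Gen 9 (rule 182): 10011111
Gen 10 (rule 184): 01011110
Gen 11 (rule 182): 11101101
Gen 12 (rule 184): 11011010
Gen 13 (rule 182): 00100111
Gen 14 (rule 184): 00010110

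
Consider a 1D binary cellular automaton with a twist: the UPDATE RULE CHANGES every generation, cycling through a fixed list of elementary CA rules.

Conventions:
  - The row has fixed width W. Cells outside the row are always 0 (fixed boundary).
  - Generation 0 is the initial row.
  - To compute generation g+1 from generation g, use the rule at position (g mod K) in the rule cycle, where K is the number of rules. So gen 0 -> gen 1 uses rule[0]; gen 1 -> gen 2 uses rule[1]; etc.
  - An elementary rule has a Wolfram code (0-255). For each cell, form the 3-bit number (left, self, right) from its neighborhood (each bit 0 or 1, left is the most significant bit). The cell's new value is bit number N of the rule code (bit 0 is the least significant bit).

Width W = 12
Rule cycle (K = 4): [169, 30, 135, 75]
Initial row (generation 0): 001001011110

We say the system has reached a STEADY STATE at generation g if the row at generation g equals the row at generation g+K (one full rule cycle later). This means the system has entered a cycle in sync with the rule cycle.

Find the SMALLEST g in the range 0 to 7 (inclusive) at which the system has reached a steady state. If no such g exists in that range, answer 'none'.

Answer: none

Derivation:
Gen 0: 001001011110
Gen 1 (rule 169): 100000111100
Gen 2 (rule 30): 110001100010
Gen 3 (rule 135): 000110001110
Gen 4 (rule 75): 111110111010
Gen 5 (rule 169): 111101110100
Gen 6 (rule 30): 100001000110
Gen 7 (rule 135): 101111011000
Gen 8 (rule 75): 001001011011
Gen 9 (rule 169): 100000110110
Gen 10 (rule 30): 110001100101
Gen 11 (rule 135): 000110001101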